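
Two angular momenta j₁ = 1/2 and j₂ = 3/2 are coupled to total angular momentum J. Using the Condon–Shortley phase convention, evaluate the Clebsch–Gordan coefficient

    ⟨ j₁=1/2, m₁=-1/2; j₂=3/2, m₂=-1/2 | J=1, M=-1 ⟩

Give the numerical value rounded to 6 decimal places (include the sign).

−√(1/4) = -0.500000

√[3·1!0!2!/4! · 0!1!1!2!0!2!] = √(1)
  +(−1)^1/∏(1,0,0,0,0,2)! = -1/2  (running -1/2)
⟨..|..⟩ = √(1)·(-1/2) = -0.500000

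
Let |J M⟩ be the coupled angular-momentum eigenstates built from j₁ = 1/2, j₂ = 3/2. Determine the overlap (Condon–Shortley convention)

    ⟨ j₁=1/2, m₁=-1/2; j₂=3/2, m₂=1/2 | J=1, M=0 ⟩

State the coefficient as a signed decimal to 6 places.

√[3·1!0!2!/4! · 0!1!2!1!1!1!] = √(1/2)
  +(−1)^1/∏(1,0,0,1,0,1)! = -1  (running -1)
⟨..|..⟩ = √(1/2)·(-1) = -0.707107

-0.707107  (= −√(1/2))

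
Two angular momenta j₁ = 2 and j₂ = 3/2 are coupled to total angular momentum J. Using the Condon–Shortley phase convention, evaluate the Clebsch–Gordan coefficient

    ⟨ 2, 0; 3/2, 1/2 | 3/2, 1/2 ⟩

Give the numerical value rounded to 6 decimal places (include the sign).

j₁+j₂−J=2  J+j₁−j₂=2  J−j₁+j₂=1  j₁+j₂+J+1=6
(j₁±m₁, j₂±m₂, J±M) = (2,2,2,1,2,1)
P² = 16/45
sum k=1..2:
  [1] −1/1 = -1
  [2] +1/4 = 1/4
S = -3/4
C² = P²·S² = 1/5 ; C = -0.447214

-0.447214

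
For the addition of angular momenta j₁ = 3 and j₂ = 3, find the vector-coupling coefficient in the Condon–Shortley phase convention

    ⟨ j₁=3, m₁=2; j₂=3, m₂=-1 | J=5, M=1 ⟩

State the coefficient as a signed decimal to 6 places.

j₁+j₂−J=1  J+j₁−j₂=5  J−j₁+j₂=5  j₁+j₂+J+1=12
(j₁±m₁, j₂±m₂, J±M) = (5,1,2,4,6,4)
P² = 230400/7
sum k=0..1:
  [0] +1/288 = 1/288
  [1] −1/2880 = -1/2880
S = 1/320
C² = P²·S² = 9/28 ; C = +0.566947

+√(9/28) = +0.566947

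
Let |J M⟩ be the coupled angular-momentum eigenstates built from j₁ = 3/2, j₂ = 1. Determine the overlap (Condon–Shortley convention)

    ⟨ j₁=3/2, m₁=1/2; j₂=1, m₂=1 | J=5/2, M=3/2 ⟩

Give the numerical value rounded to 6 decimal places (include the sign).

triangle: 0!×3!×2!/6! = 12/720
(j±m)!: 2!×1!×2!×0!×4!×1! = 96
prefactor² = (2J+1)×Δ×N² = 48/5
  k=0: +1/(0!×0!×1!×2!×2!×0!) = 1/4
Σ = 1/4  ⇒  CG² = 48/5×1/4² = 3/5
CG = +√(3/5) = +0.774597

+0.774597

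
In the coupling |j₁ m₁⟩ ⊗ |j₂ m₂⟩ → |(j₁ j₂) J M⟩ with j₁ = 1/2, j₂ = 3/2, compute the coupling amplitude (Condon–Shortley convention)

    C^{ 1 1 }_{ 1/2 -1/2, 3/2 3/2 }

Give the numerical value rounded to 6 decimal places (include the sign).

−√(3/4) = -0.866025

triangle: 1!*0!*2!/4! = 2/24
(j±m)!: 0!*1!*3!*0!*2!*0! = 12
prefactor² = (2J+1)*Δ*N² = 3
  k=1: −1/(1!*0!*0!*2!*0!*0!) = -1/2
Σ = -1/2  ⇒  CG² = 3*(-1/2)² = 3/4
CG = −√(3/4) = -0.866025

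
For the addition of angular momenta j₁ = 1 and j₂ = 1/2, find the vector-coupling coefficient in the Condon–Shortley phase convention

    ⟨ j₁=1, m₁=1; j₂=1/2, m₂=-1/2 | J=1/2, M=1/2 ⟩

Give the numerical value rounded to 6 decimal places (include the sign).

j₁+j₂−J=1  J+j₁−j₂=1  J−j₁+j₂=0  j₁+j₂+J+1=3
(j₁±m₁, j₂±m₂, J±M) = (2,0,0,1,1,0)
P² = 2/3
sum k=0..0:
  [0] +1/1 = 1
S = 1
C² = P²·S² = 2/3 ; C = +0.816497

+0.816497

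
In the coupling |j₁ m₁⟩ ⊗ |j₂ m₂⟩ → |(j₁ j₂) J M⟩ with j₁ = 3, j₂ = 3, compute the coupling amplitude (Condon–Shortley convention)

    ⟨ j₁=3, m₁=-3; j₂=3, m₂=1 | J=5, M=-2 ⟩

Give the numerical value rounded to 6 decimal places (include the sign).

-0.408248

triangle: 1!*5!*5!/12! = 14400/479001600
(j±m)!: 0!*6!*4!*2!*3!*7! = 1045094400
prefactor² = (2J+1)*Δ*N² = 345600
  k=1: −1/(1!*0!*5!*3!*0!*2!) = -1/1440
Σ = -1/1440  ⇒  CG² = 345600*(-1/1440)² = 1/6
CG = −√(1/6) = -0.408248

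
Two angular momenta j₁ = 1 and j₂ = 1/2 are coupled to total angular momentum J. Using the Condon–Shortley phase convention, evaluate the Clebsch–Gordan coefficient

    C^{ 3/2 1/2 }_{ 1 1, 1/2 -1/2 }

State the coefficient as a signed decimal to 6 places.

+0.577350

j₁+j₂−J=0  J+j₁−j₂=2  J−j₁+j₂=1  j₁+j₂+J+1=4
(j₁±m₁, j₂±m₂, J±M) = (2,0,0,1,2,1)
P² = 4/3
sum k=0..0:
  [0] +1/2 = 1/2
S = 1/2
C² = P²·S² = 1/3 ; C = +0.577350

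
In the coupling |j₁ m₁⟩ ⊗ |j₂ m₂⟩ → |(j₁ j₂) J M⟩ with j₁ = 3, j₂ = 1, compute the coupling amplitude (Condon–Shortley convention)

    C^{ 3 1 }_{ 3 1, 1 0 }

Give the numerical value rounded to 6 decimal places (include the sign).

+√(1/12) ≈ +0.288675

triangle: 1!*5!*1!/8! = 120/40320
(j±m)!: 4!*2!*1!*1!*4!*2! = 2304
prefactor² = (2J+1)*Δ*N² = 48
  k=0: +1/(0!*1!*2!*1!*3!*0!) = 1/12
  k=1: −1/(1!*0!*1!*0!*4!*1!) = -1/24
Σ = 1/24  ⇒  CG² = 48*1/24² = 1/12
CG = +√(1/12) = +0.288675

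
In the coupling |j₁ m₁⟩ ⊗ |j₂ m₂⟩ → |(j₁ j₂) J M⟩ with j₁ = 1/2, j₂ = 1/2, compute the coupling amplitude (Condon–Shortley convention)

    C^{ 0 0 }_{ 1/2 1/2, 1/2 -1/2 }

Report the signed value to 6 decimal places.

j₁+j₂−J=1  J+j₁−j₂=0  J−j₁+j₂=0  j₁+j₂+J+1=2
(j₁±m₁, j₂±m₂, J±M) = (1,0,0,1,0,0)
P² = 1/2
sum k=0..0:
  [0] +1/1 = 1
S = 1
C² = P²·S² = 1/2 ; C = +0.707107

+√(1/2) ≈ +0.707107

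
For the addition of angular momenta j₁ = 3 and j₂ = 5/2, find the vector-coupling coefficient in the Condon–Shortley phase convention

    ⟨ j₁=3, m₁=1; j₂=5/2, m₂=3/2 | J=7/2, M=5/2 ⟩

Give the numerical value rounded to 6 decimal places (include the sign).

−√(10/63) ≈ -0.398410

triangle: 2!×4!×3!/10! = 288/3628800
(j±m)!: 4!×2!×4!×1!×6!×1! = 829440
prefactor² = (2J+1)×Δ×N² = 18432/35
  k=1: −1/(1!×1!×1!×3!×3!×0!) = -1/36
  k=2: +1/(2!×0!×0!×2!×4!×1!) = 1/96
Σ = -5/288  ⇒  CG² = 18432/35×(-5/288)² = 10/63
CG = −√(10/63) = -0.398410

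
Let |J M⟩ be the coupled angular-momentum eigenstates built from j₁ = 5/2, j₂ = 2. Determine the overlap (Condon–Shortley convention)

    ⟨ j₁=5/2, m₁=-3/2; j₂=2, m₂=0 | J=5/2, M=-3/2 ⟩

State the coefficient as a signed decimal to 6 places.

−√(1/70) ≈ -0.119523

triangle: 2!*3!*2!/8! = 24/40320
(j±m)!: 1!*4!*2!*2!*1!*4! = 2304
prefactor² = (2J+1)*Δ*N² = 288/35
  k=1: −1/(1!*1!*3!*1!*0!*1!) = -1/6
  k=2: +1/(2!*0!*2!*0!*1!*2!) = 1/8
Σ = -1/24  ⇒  CG² = 288/35*(-1/24)² = 1/70
CG = −√(1/70) = -0.119523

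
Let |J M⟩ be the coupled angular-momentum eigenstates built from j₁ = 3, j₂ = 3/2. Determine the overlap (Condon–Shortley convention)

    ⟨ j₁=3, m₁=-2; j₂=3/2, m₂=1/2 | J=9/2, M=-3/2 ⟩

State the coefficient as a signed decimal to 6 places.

+0.462910  (= +√(3/14))

triangle: 0!×6!×3!/10! = 4320/3628800
(j±m)!: 1!×5!×2!×1!×3!×6! = 1036800
prefactor² = (2J+1)×Δ×N² = 86400/7
  k=0: +1/(0!×0!×5!×2!×1!×1!) = 1/240
Σ = 1/240  ⇒  CG² = 86400/7×1/240² = 3/14
CG = +√(3/14) = +0.462910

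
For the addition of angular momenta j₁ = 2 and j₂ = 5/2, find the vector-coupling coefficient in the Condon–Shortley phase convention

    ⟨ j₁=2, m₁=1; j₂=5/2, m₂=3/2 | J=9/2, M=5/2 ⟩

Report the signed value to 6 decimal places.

+√(5/9) ≈ +0.745356

j₁+j₂−J=0  J+j₁−j₂=4  J−j₁+j₂=5  j₁+j₂+J+1=10
(j₁±m₁, j₂±m₂, J±M) = (3,1,4,1,7,2)
P² = 11520
sum k=0..0:
  [0] +1/144 = 1/144
S = 1/144
C² = P²·S² = 5/9 ; C = +0.745356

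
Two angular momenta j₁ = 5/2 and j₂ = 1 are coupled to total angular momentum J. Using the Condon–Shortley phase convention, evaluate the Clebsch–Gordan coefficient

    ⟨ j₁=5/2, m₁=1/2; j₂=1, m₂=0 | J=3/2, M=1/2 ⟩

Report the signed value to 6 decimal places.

−√(2/5) ≈ -0.632456

triangle: 2!·3!·0!/6! = 12/720
(j±m)!: 3!·2!·1!·1!·2!·1! = 24
prefactor² = (2J+1)·Δ·N² = 8/5
  k=1: −1/(1!·1!·1!·0!·2!·0!) = -1/2
Σ = -1/2  ⇒  CG² = 8/5·(-1/2)² = 2/5
CG = −√(2/5) = -0.632456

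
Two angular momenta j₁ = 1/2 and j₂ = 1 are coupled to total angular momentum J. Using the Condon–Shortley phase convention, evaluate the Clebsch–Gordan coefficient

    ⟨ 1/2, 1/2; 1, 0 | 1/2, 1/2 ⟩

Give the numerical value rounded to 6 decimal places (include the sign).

triangle: 1!·0!·1!/3! = 1/6
(j±m)!: 1!·0!·1!·1!·1!·0! = 1
prefactor² = (2J+1)·Δ·N² = 1/3
  k=0: +1/(0!·1!·0!·1!·0!·0!) = 1
Σ = 1  ⇒  CG² = 1/3·1² = 1/3
CG = +√(1/3) = +0.577350

+0.577350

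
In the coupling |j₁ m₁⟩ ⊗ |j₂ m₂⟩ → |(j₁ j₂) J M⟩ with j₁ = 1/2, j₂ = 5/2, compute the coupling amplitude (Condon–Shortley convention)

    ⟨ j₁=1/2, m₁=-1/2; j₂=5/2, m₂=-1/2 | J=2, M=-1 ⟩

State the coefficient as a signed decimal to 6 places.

-0.577350  (= −√(1/3))

triangle: 1!·0!·4!/6! = 24/720
(j±m)!: 0!·1!·2!·3!·1!·3! = 72
prefactor² = (2J+1)·Δ·N² = 12
  k=1: −1/(1!·0!·0!·1!·0!·3!) = -1/6
Σ = -1/6  ⇒  CG² = 12·(-1/6)² = 1/3
CG = −√(1/3) = -0.577350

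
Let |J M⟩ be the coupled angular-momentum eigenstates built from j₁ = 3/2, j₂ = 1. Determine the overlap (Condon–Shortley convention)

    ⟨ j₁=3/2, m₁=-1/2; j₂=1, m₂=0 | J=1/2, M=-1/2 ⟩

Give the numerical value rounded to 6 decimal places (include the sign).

-0.577350

j₁+j₂−J=2  J+j₁−j₂=1  J−j₁+j₂=0  j₁+j₂+J+1=4
(j₁±m₁, j₂±m₂, J±M) = (1,2,1,1,0,1)
P² = 1/3
sum k=1..1:
  [1] −1/1 = -1
S = -1
C² = P²·S² = 1/3 ; C = -0.577350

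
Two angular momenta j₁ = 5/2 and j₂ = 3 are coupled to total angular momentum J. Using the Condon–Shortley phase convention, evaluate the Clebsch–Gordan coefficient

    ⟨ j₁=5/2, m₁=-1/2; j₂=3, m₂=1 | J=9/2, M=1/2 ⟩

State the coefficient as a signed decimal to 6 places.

√[10·1!4!5!/11! · 2!3!4!2!5!4!] = √(92160/77)
  +(−1)^0/∏(0,1,3,4,1,1)! = 1/144  (running 1/144)
  +(−1)^1/∏(1,0,2,3,2,2)! = -1/48  (running -1/72)
⟨..|..⟩ = √(92160/77)·(-1/72) = -0.480500

-0.480500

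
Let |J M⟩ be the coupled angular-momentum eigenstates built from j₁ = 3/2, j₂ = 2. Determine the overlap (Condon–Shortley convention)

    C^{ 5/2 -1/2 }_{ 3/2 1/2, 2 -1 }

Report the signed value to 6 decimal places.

+√(5/14) ≈ +0.597614

√[6·1!2!3!/7! · 2!1!1!3!2!3!] = √(72/35)
  +(−1)^0/∏(0,1,1,1,1,2)! = 1/2  (running 1/2)
  +(−1)^1/∏(1,0,0,0,2,3)! = -1/12  (running 5/12)
⟨..|..⟩ = √(72/35)·(5/12) = +0.597614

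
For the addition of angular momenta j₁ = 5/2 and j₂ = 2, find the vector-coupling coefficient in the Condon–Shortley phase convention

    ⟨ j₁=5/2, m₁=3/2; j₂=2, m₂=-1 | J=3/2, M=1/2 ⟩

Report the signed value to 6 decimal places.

-0.138013

triangle: 3!*2!*1!/7! = 12/5040
(j±m)!: 4!*1!*1!*3!*2!*1! = 288
prefactor² = (2J+1)*Δ*N² = 96/35
  k=0: +1/(0!*3!*1!*1!*1!*0!) = 1/6
  k=1: −1/(1!*2!*0!*0!*2!*1!) = -1/4
Σ = -1/12  ⇒  CG² = 96/35*(-1/12)² = 2/105
CG = −√(2/105) = -0.138013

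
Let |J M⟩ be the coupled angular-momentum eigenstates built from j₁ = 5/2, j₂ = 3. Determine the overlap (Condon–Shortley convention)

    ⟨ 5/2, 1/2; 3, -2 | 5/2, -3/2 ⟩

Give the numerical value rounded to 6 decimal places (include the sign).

−√(1/14) ≈ -0.267261

j₁+j₂−J=3  J+j₁−j₂=2  J−j₁+j₂=3  j₁+j₂+J+1=9
(j₁±m₁, j₂±m₂, J±M) = (3,2,1,5,1,4)
P² = 288/7
sum k=0..1:
  [0] +1/24 = 1/24
  [1] −1/12 = -1/12
S = -1/24
C² = P²·S² = 1/14 ; C = -0.267261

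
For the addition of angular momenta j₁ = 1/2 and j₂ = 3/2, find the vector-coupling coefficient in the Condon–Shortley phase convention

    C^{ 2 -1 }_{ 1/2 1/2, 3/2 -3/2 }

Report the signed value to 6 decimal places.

+0.500000  (= +√(1/4))

triangle: 0!×1!×3!/5! = 6/120
(j±m)!: 1!×0!×0!×3!×1!×3! = 36
prefactor² = (2J+1)×Δ×N² = 9
  k=0: +1/(0!×0!×0!×0!×1!×3!) = 1/6
Σ = 1/6  ⇒  CG² = 9×1/6² = 1/4
CG = +√(1/4) = +0.500000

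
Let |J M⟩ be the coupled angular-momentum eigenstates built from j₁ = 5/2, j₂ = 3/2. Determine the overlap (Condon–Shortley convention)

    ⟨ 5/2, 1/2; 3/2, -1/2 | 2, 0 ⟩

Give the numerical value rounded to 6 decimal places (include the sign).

triangle: 2!×3!×1!/7! = 12/5040
(j±m)!: 3!×2!×1!×2!×2!×2! = 96
prefactor² = (2J+1)×Δ×N² = 8/7
  k=0: +1/(0!×2!×2!×1!×1!×0!) = 1/4
  k=1: −1/(1!×1!×1!×0!×2!×1!) = -1/2
Σ = -1/4  ⇒  CG² = 8/7×(-1/4)² = 1/14
CG = −√(1/14) = -0.267261

−√(1/14) = -0.267261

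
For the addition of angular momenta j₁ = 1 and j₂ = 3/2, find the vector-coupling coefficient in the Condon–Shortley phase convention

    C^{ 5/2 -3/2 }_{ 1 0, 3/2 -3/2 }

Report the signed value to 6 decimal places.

+√(2/5) ≈ +0.632456

j₁+j₂−J=0  J+j₁−j₂=2  J−j₁+j₂=3  j₁+j₂+J+1=6
(j₁±m₁, j₂±m₂, J±M) = (1,1,0,3,1,4)
P² = 72/5
sum k=0..0:
  [0] +1/6 = 1/6
S = 1/6
C² = P²·S² = 2/5 ; C = +0.632456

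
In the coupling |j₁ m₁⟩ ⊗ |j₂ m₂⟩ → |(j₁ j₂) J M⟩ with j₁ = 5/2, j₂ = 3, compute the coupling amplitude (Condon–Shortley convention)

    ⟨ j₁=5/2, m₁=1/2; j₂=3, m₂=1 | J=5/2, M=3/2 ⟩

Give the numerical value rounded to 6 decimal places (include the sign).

triangle: 3!*2!*3!/9! = 72/362880
(j±m)!: 3!*2!*4!*2!*4!*1! = 13824
prefactor² = (2J+1)*Δ*N² = 576/35
  k=1: −1/(1!*2!*1!*3!*1!*0!) = -1/12
  k=2: +1/(2!*1!*0!*2!*2!*1!) = 1/8
Σ = 1/24  ⇒  CG² = 576/35*1/24² = 1/35
CG = +√(1/35) = +0.169031

+0.169031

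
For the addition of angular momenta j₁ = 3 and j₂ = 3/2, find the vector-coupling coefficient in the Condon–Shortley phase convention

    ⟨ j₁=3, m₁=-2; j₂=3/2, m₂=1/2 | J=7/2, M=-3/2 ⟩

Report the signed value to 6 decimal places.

j₁+j₂−J=1  J+j₁−j₂=5  J−j₁+j₂=2  j₁+j₂+J+1=9
(j₁±m₁, j₂±m₂, J±M) = (1,5,2,1,2,5)
P² = 6400/21
sum k=0..1:
  [0] +1/240 = 1/240
  [1] −1/24 = -1/24
S = -3/80
C² = P²·S² = 3/7 ; C = -0.654654

-0.654654  (= −√(3/7))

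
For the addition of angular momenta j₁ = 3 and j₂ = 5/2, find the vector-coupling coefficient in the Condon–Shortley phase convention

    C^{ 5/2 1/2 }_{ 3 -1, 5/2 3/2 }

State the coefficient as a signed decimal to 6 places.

j₁+j₂−J=3  J+j₁−j₂=3  J−j₁+j₂=2  j₁+j₂+J+1=9
(j₁±m₁, j₂±m₂, J±M) = (2,4,4,1,3,2)
P² = 576/35
sum k=2..3:
  [2] +1/8 = 1/8
  [3] −1/12 = -1/12
S = 1/24
C² = P²·S² = 1/35 ; C = +0.169031

+0.169031  (= +√(1/35))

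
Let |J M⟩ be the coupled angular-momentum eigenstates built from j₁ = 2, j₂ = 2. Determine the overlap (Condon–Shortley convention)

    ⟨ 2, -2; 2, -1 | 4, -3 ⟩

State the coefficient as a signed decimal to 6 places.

+0.707107  (= +√(1/2))

√[9·0!4!4!/9! · 0!4!1!3!1!7!] = √(10368)
  +(−1)^0/∏(0,0,4,1,0,3)! = 1/144  (running 1/144)
⟨..|..⟩ = √(10368)·(1/144) = +0.707107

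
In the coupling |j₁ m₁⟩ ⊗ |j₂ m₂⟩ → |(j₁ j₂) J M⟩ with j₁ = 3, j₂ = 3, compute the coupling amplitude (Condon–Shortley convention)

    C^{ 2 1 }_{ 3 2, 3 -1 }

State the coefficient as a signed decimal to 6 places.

√[5·4!2!2!/9! · 5!1!2!4!3!1!] = √(320/7)
  +(−1)^0/∏(0,4,1,2,1,0)! = 1/48  (running 1/48)
  +(−1)^1/∏(1,3,0,1,2,1)! = -1/12  (running -1/16)
⟨..|..⟩ = √(320/7)·(-1/16) = -0.422577

-0.422577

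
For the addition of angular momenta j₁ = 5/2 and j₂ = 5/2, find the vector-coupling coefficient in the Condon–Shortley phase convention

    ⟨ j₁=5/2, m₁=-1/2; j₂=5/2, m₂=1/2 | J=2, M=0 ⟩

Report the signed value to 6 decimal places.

+√(4/21) = +0.436436

√[5·3!2!2!/8! · 2!3!3!2!2!2!] = √(12/7)
  +(−1)^1/∏(1,2,2,2,0,0)! = -1/8  (running -1/8)
  +(−1)^2/∏(2,1,1,1,1,1)! = 1/2  (running 3/8)
  +(−1)^3/∏(3,0,0,0,2,2)! = -1/24  (running 1/3)
⟨..|..⟩ = √(12/7)·(1/3) = +0.436436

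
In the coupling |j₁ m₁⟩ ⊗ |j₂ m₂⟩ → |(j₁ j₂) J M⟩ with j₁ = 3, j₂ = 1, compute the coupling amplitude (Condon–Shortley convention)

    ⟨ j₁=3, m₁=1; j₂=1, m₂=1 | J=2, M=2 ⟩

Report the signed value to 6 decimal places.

+0.218218  (= +√(1/21))

√[5·2!4!0!/7! · 4!2!2!0!4!0!] = √(768/7)
  +(−1)^2/∏(2,0,0,0,4,0)! = 1/48  (running 1/48)
⟨..|..⟩ = √(768/7)·(1/48) = +0.218218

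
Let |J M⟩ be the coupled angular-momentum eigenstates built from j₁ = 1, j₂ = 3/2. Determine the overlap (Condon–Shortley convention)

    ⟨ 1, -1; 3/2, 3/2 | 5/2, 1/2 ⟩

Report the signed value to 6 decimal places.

√[6·0!2!3!/6! · 0!2!3!0!3!2!] = √(72/5)
  +(−1)^0/∏(0,0,2,3,0,0)! = 1/12  (running 1/12)
⟨..|..⟩ = √(72/5)·(1/12) = +0.316228

+√(1/10) ≈ +0.316228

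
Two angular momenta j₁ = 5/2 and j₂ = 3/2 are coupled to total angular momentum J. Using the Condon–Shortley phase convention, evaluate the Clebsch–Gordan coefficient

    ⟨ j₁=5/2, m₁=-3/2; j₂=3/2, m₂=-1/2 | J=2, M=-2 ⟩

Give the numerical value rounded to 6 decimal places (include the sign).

triangle: 2!*3!*1!/7! = 12/5040
(j±m)!: 1!*4!*1!*2!*0!*4! = 1152
prefactor² = (2J+1)*Δ*N² = 96/7
  k=1: −1/(1!*1!*3!*0!*0!*1!) = -1/6
Σ = -1/6  ⇒  CG² = 96/7*(-1/6)² = 8/21
CG = −√(8/21) = -0.617213

−√(8/21) = -0.617213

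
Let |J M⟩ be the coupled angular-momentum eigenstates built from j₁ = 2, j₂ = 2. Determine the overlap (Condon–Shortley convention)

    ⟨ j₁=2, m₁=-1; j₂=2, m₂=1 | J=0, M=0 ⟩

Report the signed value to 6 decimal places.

-0.447214  (= −√(1/5))

√[1·4!0!0!/5! · 1!3!3!1!0!0!] = √(36/5)
  +(−1)^3/∏(3,1,0,0,0,0)! = -1/6  (running -1/6)
⟨..|..⟩ = √(36/5)·(-1/6) = -0.447214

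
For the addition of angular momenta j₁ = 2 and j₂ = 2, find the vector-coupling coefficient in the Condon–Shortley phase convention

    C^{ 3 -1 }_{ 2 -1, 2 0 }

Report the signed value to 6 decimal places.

-0.447214

j₁+j₂−J=1  J+j₁−j₂=3  J−j₁+j₂=3  j₁+j₂+J+1=8
(j₁±m₁, j₂±m₂, J±M) = (1,3,2,2,2,4)
P² = 36/5
sum k=0..1:
  [0] +1/12 = 1/12
  [1] −1/4 = -1/4
S = -1/6
C² = P²·S² = 1/5 ; C = -0.447214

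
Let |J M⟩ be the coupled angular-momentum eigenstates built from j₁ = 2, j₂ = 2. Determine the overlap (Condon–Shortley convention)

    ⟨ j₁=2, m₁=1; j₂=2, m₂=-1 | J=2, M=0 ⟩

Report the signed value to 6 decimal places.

√[5·2!2!2!/7! · 3!1!1!3!2!2!] = √(8/7)
  +(−1)^0/∏(0,2,1,1,1,1)! = 1/2  (running 1/2)
  +(−1)^1/∏(1,1,0,0,2,2)! = -1/4  (running 1/4)
⟨..|..⟩ = √(8/7)·(1/4) = +0.267261

+0.267261  (= +√(1/14))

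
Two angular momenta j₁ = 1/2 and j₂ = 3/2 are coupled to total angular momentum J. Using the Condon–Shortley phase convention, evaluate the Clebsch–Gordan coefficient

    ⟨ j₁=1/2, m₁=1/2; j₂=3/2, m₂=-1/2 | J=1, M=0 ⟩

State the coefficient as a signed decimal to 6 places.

+0.707107  (= +√(1/2))

j₁+j₂−J=1  J+j₁−j₂=0  J−j₁+j₂=2  j₁+j₂+J+1=4
(j₁±m₁, j₂±m₂, J±M) = (1,0,1,2,1,1)
P² = 1/2
sum k=0..0:
  [0] +1/1 = 1
S = 1
C² = P²·S² = 1/2 ; C = +0.707107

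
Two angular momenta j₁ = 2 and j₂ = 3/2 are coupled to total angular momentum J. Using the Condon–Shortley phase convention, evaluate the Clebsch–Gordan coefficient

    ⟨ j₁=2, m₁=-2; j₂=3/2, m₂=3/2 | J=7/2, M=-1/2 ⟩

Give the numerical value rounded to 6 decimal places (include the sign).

+0.169031

triangle: 0!×4!×3!/8! = 144/40320
(j±m)!: 0!×4!×3!×0!×3!×4! = 20736
prefactor² = (2J+1)×Δ×N² = 20736/35
  k=0: +1/(0!×0!×4!×3!×0!×0!) = 1/144
Σ = 1/144  ⇒  CG² = 20736/35×1/144² = 1/35
CG = +√(1/35) = +0.169031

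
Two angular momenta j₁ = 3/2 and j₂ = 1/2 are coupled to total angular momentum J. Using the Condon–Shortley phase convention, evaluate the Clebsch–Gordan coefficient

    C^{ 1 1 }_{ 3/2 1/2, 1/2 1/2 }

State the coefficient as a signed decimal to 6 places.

j₁+j₂−J=1  J+j₁−j₂=2  J−j₁+j₂=0  j₁+j₂+J+1=4
(j₁±m₁, j₂±m₂, J±M) = (2,1,1,0,2,0)
P² = 1
sum k=1..1:
  [1] −1/2 = -1/2
S = -1/2
C² = P²·S² = 1/4 ; C = -0.500000

-0.500000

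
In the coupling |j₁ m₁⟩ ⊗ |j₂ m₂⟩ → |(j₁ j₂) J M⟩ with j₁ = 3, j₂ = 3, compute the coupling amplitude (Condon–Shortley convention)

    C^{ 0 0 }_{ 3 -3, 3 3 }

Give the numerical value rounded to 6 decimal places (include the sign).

+√(1/7) ≈ +0.377964

triangle: 6!×0!×0!/7! = 720/5040
(j±m)!: 0!×6!×6!×0!×0!×0! = 518400
prefactor² = (2J+1)×Δ×N² = 518400/7
  k=6: +1/(6!×0!×0!×0!×0!×0!) = 1/720
Σ = 1/720  ⇒  CG² = 518400/7×1/720² = 1/7
CG = +√(1/7) = +0.377964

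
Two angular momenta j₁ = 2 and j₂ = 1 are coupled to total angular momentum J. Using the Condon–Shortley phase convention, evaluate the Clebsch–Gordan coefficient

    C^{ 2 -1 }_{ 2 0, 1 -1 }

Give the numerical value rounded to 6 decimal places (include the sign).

√[5·1!3!1!/6! · 2!2!0!2!1!3!] = √(2)
  +(−1)^0/∏(0,1,2,0,1,1)! = 1/2  (running 1/2)
⟨..|..⟩ = √(2)·(1/2) = +0.707107

+0.707107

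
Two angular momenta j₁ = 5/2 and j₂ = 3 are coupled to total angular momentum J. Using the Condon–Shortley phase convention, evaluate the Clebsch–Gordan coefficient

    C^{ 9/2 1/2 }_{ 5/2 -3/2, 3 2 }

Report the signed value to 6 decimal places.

−√(361/1386) = -0.510355

j₁+j₂−J=1  J+j₁−j₂=4  J−j₁+j₂=5  j₁+j₂+J+1=11
(j₁±m₁, j₂±m₂, J±M) = (1,4,5,1,5,4)
P² = 460800/77
sum k=0..1:
  [0] +1/2880 = 1/2880
  [1] −1/144 = -1/144
S = -19/2880
C² = P²·S² = 361/1386 ; C = -0.510355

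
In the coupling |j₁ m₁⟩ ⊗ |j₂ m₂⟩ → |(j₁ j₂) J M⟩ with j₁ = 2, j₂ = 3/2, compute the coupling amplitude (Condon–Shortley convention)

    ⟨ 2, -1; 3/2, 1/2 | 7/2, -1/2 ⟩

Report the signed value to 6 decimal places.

j₁+j₂−J=0  J+j₁−j₂=4  J−j₁+j₂=3  j₁+j₂+J+1=8
(j₁±m₁, j₂±m₂, J±M) = (1,3,2,1,3,4)
P² = 1728/35
sum k=0..0:
  [0] +1/12 = 1/12
S = 1/12
C² = P²·S² = 12/35 ; C = +0.585540

+0.585540  (= +√(12/35))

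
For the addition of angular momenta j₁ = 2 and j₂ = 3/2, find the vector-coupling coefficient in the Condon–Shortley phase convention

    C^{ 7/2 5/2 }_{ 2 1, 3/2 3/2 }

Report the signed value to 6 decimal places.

j₁+j₂−J=0  J+j₁−j₂=4  J−j₁+j₂=3  j₁+j₂+J+1=8
(j₁±m₁, j₂±m₂, J±M) = (3,1,3,0,6,1)
P² = 5184/7
sum k=0..0:
  [0] +1/36 = 1/36
S = 1/36
C² = P²·S² = 4/7 ; C = +0.755929

+0.755929  (= +√(4/7))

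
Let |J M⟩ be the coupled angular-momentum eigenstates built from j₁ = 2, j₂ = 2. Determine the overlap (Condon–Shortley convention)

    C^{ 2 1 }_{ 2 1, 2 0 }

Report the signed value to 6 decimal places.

triangle: 2!·2!·2!/7! = 8/5040
(j±m)!: 3!·1!·2!·2!·3!·1! = 144
prefactor² = (2J+1)·Δ·N² = 8/7
  k=0: +1/(0!·2!·1!·2!·1!·0!) = 1/4
  k=1: −1/(1!·1!·0!·1!·2!·1!) = -1/2
Σ = -1/4  ⇒  CG² = 8/7·(-1/4)² = 1/14
CG = −√(1/14) = -0.267261

−√(1/14) ≈ -0.267261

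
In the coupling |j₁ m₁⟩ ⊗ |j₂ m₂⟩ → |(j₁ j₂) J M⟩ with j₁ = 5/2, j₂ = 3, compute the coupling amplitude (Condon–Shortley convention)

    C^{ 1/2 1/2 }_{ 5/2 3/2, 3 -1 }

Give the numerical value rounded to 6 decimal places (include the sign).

−√(2/21) = -0.308607

√[2·5!0!1!/7! · 4!1!2!4!1!0!] = √(384/7)
  +(−1)^1/∏(1,4,0,1,0,0)! = -1/24  (running -1/24)
⟨..|..⟩ = √(384/7)·(-1/24) = -0.308607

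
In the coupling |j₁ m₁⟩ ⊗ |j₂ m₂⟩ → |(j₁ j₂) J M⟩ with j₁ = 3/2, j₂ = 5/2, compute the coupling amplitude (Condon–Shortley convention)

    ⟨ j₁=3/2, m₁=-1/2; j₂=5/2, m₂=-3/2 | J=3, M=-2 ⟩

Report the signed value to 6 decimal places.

√[7·1!2!4!/8! · 1!2!1!4!1!5!] = √(48)
  +(−1)^0/∏(0,1,2,1,0,3)! = 1/12  (running 1/12)
  +(−1)^1/∏(1,0,1,0,1,4)! = -1/24  (running 1/24)
⟨..|..⟩ = √(48)·(1/24) = +0.288675

+0.288675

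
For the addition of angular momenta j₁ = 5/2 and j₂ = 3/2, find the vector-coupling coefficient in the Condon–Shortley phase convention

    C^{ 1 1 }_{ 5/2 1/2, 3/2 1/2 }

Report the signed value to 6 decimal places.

+√(3/20) = +0.387298

√[3·3!2!0!/6! · 3!2!2!1!2!0!] = √(12/5)
  +(−1)^2/∏(2,1,0,0,2,0)! = 1/4  (running 1/4)
⟨..|..⟩ = √(12/5)·(1/4) = +0.387298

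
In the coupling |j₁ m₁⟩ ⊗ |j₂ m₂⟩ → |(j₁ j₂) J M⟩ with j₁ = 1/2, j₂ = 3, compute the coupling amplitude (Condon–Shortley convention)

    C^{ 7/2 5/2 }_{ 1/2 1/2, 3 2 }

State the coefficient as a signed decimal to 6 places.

+0.925820  (= +√(6/7))

√[8·0!1!6!/8! · 1!0!5!1!6!1!] = √(86400/7)
  +(−1)^0/∏(0,0,0,5,1,1)! = 1/120  (running 1/120)
⟨..|..⟩ = √(86400/7)·(1/120) = +0.925820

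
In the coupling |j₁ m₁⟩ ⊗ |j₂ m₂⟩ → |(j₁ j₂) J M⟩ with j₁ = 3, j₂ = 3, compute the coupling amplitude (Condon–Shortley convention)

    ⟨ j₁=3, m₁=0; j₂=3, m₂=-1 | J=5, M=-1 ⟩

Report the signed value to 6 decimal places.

triangle: 1!*5!*5!/12! = 14400/479001600
(j±m)!: 3!*3!*2!*4!*4!*6! = 29859840
prefactor² = (2J+1)*Δ*N² = 69120/7
  k=0: +1/(0!*1!*3!*2!*2!*3!) = 1/144
  k=1: −1/(1!*0!*2!*1!*3!*4!) = -1/288
Σ = 1/288  ⇒  CG² = 69120/7*1/288² = 5/42
CG = +√(5/42) = +0.345033

+√(5/42) = +0.345033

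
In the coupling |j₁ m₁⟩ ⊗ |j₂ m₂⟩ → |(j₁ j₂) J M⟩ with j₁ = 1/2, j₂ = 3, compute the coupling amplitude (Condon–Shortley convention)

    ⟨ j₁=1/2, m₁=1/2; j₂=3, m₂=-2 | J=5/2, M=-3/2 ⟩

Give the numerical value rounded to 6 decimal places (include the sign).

+√(5/7) = +0.845154

√[6·1!0!5!/7! · 1!0!1!5!1!4!] = √(2880/7)
  +(−1)^0/∏(0,1,0,1,0,4)! = 1/24  (running 1/24)
⟨..|..⟩ = √(2880/7)·(1/24) = +0.845154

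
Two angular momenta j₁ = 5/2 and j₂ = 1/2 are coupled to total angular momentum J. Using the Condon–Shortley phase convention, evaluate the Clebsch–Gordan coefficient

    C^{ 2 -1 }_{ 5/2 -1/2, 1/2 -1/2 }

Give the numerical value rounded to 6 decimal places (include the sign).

+√(1/3) = +0.577350

j₁+j₂−J=1  J+j₁−j₂=4  J−j₁+j₂=0  j₁+j₂+J+1=6
(j₁±m₁, j₂±m₂, J±M) = (2,3,0,1,1,3)
P² = 12
sum k=0..0:
  [0] +1/6 = 1/6
S = 1/6
C² = P²·S² = 1/3 ; C = +0.577350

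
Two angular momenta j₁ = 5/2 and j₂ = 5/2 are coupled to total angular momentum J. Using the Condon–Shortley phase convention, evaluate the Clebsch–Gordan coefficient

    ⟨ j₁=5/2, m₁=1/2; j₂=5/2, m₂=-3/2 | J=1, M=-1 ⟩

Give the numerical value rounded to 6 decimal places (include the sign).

j₁+j₂−J=4  J+j₁−j₂=1  J−j₁+j₂=1  j₁+j₂+J+1=7
(j₁±m₁, j₂±m₂, J±M) = (3,2,1,4,0,2)
P² = 288/35
sum k=1..1:
  [1] −1/6 = -1/6
S = -1/6
C² = P²·S² = 8/35 ; C = -0.478091

-0.478091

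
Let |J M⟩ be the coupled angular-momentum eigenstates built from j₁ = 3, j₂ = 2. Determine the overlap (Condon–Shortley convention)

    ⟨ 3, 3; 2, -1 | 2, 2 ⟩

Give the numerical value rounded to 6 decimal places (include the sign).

triangle: 3!·3!·1!/8! = 36/40320
(j±m)!: 6!·0!·1!·3!·4!·0! = 103680
prefactor² = (2J+1)·Δ·N² = 3240/7
  k=0: +1/(0!·3!·0!·1!·3!·0!) = 1/36
Σ = 1/36  ⇒  CG² = 3240/7·1/36² = 5/14
CG = +√(5/14) = +0.597614

+√(5/14) = +0.597614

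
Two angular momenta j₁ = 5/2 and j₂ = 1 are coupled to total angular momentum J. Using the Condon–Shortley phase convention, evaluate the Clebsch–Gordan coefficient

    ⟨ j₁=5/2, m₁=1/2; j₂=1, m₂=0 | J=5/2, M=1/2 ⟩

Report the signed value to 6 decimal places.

+0.169031

√[6·1!4!1!/7! · 3!2!1!1!3!2!] = √(144/35)
  +(−1)^0/∏(0,1,2,1,2,0)! = 1/4  (running 1/4)
  +(−1)^1/∏(1,0,1,0,3,1)! = -1/6  (running 1/12)
⟨..|..⟩ = √(144/35)·(1/12) = +0.169031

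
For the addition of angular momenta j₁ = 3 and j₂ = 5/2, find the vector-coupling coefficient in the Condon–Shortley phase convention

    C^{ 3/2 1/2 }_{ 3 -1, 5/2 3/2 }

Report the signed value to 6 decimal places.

√[4·4!2!1!/8! · 2!4!4!1!2!1!] = √(384/35)
  +(−1)^3/∏(3,1,1,1,1,0)! = -1/6  (running -1/6)
  +(−1)^4/∏(4,0,0,0,2,1)! = 1/48  (running -7/48)
⟨..|..⟩ = √(384/35)·(-7/48) = -0.483046

-0.483046  (= −√(7/30))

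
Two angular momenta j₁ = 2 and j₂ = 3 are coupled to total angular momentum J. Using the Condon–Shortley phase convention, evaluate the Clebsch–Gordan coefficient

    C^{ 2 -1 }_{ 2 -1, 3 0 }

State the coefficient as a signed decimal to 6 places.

+√(2/7) ≈ +0.534522

triangle: 3!*1!*3!/8! = 36/40320
(j±m)!: 1!*3!*3!*3!*1!*3! = 1296
prefactor² = (2J+1)*Δ*N² = 81/14
  k=2: +1/(2!*1!*1!*1!*0!*2!) = 1/4
  k=3: −1/(3!*0!*0!*0!*1!*3!) = -1/36
Σ = 2/9  ⇒  CG² = 81/14*2/9² = 2/7
CG = +√(2/7) = +0.534522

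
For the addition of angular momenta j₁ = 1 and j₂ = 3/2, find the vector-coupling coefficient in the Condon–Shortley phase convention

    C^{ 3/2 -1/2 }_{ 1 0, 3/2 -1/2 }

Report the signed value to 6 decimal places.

j₁+j₂−J=1  J+j₁−j₂=1  J−j₁+j₂=2  j₁+j₂+J+1=5
(j₁±m₁, j₂±m₂, J±M) = (1,1,1,2,1,2)
P² = 4/15
sum k=0..1:
  [0] +1/1 = 1
  [1] −1/2 = -1/2
S = 1/2
C² = P²·S² = 1/15 ; C = +0.258199

+√(1/15) ≈ +0.258199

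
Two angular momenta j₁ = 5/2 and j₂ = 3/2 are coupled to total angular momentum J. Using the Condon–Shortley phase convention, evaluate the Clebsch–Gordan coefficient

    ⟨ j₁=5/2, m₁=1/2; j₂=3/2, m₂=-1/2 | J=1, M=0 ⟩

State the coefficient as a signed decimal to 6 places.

-0.547723

√[3·3!2!0!/6! · 3!2!1!2!1!1!] = √(6/5)
  +(−1)^1/∏(1,2,1,0,1,0)! = -1/2  (running -1/2)
⟨..|..⟩ = √(6/5)·(-1/2) = -0.547723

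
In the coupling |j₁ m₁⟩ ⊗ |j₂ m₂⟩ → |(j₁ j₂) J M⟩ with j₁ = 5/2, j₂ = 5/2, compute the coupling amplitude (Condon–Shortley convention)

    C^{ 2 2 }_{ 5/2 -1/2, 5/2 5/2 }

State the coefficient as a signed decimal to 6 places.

-0.422577

j₁+j₂−J=3  J+j₁−j₂=2  J−j₁+j₂=2  j₁+j₂+J+1=8
(j₁±m₁, j₂±m₂, J±M) = (2,3,5,0,4,0)
P² = 720/7
sum k=3..3:
  [3] −1/24 = -1/24
S = -1/24
C² = P²·S² = 5/28 ; C = -0.422577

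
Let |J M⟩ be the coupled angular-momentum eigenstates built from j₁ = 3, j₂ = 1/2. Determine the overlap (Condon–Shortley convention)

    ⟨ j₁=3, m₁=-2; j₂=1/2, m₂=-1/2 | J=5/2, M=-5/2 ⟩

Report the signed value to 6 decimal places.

+0.377964

√[6·1!5!0!/7! · 1!5!0!1!0!5!] = √(14400/7)
  +(−1)^0/∏(0,1,5,0,0,0)! = 1/120  (running 1/120)
⟨..|..⟩ = √(14400/7)·(1/120) = +0.377964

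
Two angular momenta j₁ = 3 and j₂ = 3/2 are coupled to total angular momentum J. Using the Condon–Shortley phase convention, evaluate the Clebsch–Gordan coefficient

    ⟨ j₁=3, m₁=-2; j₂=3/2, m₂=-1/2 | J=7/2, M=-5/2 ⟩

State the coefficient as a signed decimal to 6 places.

j₁+j₂−J=1  J+j₁−j₂=5  J−j₁+j₂=2  j₁+j₂+J+1=9
(j₁±m₁, j₂±m₂, J±M) = (1,5,1,2,1,6)
P² = 6400/7
sum k=0..1:
  [0] +1/120 = 1/120
  [1] −1/48 = -1/48
S = -1/80
C² = P²·S² = 1/7 ; C = -0.377964

-0.377964  (= −√(1/7))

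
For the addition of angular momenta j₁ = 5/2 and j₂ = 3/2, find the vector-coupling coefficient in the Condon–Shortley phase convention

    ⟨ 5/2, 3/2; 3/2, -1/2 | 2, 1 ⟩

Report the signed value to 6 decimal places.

+0.154303  (= +√(1/42))

j₁+j₂−J=2  J+j₁−j₂=3  J−j₁+j₂=1  j₁+j₂+J+1=7
(j₁±m₁, j₂±m₂, J±M) = (4,1,1,2,3,1)
P² = 24/7
sum k=0..1:
  [0] +1/4 = 1/4
  [1] −1/6 = -1/6
S = 1/12
C² = P²·S² = 1/42 ; C = +0.154303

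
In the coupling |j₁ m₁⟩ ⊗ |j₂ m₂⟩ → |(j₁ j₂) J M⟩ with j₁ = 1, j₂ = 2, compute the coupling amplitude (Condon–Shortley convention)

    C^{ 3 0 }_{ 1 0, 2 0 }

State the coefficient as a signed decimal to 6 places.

j₁+j₂−J=0  J+j₁−j₂=2  J−j₁+j₂=4  j₁+j₂+J+1=7
(j₁±m₁, j₂±m₂, J±M) = (1,1,2,2,3,3)
P² = 48/5
sum k=0..0:
  [0] +1/4 = 1/4
S = 1/4
C² = P²·S² = 3/5 ; C = +0.774597

+√(3/5) = +0.774597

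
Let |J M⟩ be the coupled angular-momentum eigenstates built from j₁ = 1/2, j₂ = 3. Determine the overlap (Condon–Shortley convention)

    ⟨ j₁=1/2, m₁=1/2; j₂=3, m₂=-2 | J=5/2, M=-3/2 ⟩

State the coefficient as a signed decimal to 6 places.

j₁+j₂−J=1  J+j₁−j₂=0  J−j₁+j₂=5  j₁+j₂+J+1=7
(j₁±m₁, j₂±m₂, J±M) = (1,0,1,5,1,4)
P² = 2880/7
sum k=0..0:
  [0] +1/24 = 1/24
S = 1/24
C² = P²·S² = 5/7 ; C = +0.845154

+√(5/7) = +0.845154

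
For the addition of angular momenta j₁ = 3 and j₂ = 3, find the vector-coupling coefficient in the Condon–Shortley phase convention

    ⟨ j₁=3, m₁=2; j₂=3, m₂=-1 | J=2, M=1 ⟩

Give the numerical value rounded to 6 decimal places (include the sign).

j₁+j₂−J=4  J+j₁−j₂=2  J−j₁+j₂=2  j₁+j₂+J+1=9
(j₁±m₁, j₂±m₂, J±M) = (5,1,2,4,3,1)
P² = 320/7
sum k=0..1:
  [0] +1/48 = 1/48
  [1] −1/12 = -1/12
S = -1/16
C² = P²·S² = 5/28 ; C = -0.422577

-0.422577  (= −√(5/28))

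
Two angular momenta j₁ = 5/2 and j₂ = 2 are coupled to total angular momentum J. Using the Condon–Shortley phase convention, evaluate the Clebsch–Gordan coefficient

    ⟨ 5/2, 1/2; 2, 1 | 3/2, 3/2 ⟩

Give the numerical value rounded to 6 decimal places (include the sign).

+√(9/35) ≈ +0.507093

j₁+j₂−J=3  J+j₁−j₂=2  J−j₁+j₂=1  j₁+j₂+J+1=7
(j₁±m₁, j₂±m₂, J±M) = (3,2,3,1,3,0)
P² = 144/35
sum k=2..2:
  [2] +1/4 = 1/4
S = 1/4
C² = P²·S² = 9/35 ; C = +0.507093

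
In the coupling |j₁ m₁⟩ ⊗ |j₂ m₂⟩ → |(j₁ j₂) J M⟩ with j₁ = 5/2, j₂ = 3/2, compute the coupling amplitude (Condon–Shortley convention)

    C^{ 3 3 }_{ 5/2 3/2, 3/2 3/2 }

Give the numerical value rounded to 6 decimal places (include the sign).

√[7·1!4!2!/8! · 4!1!3!0!6!0!] = √(864)
  +(−1)^1/∏(1,0,0,2,4,0)! = -1/48  (running -1/48)
⟨..|..⟩ = √(864)·(-1/48) = -0.612372

-0.612372  (= −√(3/8))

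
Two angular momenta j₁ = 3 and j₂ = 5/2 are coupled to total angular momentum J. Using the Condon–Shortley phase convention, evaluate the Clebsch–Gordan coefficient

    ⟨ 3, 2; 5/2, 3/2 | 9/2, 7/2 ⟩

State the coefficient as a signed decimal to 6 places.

j₁+j₂−J=1  J+j₁−j₂=5  J−j₁+j₂=4  j₁+j₂+J+1=11
(j₁±m₁, j₂±m₂, J±M) = (5,1,4,1,8,1)
P² = 921600/11
sum k=0..1:
  [0] +1/576 = 1/576
  [1] −1/720 = -1/720
S = 1/2880
C² = P²·S² = 1/99 ; C = +0.100504

+√(1/99) ≈ +0.100504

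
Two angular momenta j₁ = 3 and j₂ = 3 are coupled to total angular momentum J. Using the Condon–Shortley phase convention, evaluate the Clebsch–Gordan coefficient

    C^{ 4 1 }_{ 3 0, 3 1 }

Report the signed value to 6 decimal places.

triangle: 2!*4!*4!/11! = 1152/39916800
(j±m)!: 3!*3!*4!*2!*5!*3! = 1244160
prefactor² = (2J+1)*Δ*N² = 124416/385
  k=0: +1/(0!*2!*3!*4!*1!*0!) = 1/288
  k=1: −1/(1!*1!*2!*3!*2!*1!) = -1/24
  k=2: +1/(2!*0!*1!*2!*3!*2!) = 1/48
Σ = -5/288  ⇒  CG² = 124416/385*(-5/288)² = 15/154
CG = −√(15/154) = -0.312094

-0.312094  (= −√(15/154))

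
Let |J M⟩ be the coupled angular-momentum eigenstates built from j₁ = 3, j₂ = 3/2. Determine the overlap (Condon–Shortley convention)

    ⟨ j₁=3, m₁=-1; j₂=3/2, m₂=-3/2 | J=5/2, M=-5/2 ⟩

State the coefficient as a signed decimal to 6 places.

+√(3/28) ≈ +0.327327

j₁+j₂−J=2  J+j₁−j₂=4  J−j₁+j₂=1  j₁+j₂+J+1=8
(j₁±m₁, j₂±m₂, J±M) = (2,4,0,3,0,5)
P² = 1728/7
sum k=0..0:
  [0] +1/48 = 1/48
S = 1/48
C² = P²·S² = 3/28 ; C = +0.327327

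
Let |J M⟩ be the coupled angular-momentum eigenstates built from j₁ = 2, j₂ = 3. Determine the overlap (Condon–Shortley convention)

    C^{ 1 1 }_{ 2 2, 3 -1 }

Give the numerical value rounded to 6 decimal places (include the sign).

+0.169031  (= +√(1/35))

√[3·4!0!2!/7! · 4!0!2!4!2!0!] = √(2304/35)
  +(−1)^0/∏(0,4,0,2,0,0)! = 1/48  (running 1/48)
⟨..|..⟩ = √(2304/35)·(1/48) = +0.169031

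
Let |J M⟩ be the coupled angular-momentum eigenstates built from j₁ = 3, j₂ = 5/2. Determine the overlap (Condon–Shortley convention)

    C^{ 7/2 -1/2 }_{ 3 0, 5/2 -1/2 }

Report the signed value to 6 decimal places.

triangle: 2!·4!·3!/10! = 288/3628800
(j±m)!: 3!·3!·2!·3!·3!·4! = 62208
prefactor² = (2J+1)·Δ·N² = 6912/175
  k=0: +1/(0!·2!·3!·2!·1!·1!) = 1/24
  k=1: −1/(1!·1!·2!·1!·2!·2!) = -1/8
  k=2: +1/(2!·0!·1!·0!·3!·3!) = 1/72
Σ = -5/72  ⇒  CG² = 6912/175·(-5/72)² = 4/21
CG = −√(4/21) = -0.436436

-0.436436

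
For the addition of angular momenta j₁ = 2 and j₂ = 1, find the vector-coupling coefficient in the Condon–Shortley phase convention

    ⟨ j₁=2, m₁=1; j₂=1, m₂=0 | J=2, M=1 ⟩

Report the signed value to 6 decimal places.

+√(1/6) = +0.408248

j₁+j₂−J=1  J+j₁−j₂=3  J−j₁+j₂=1  j₁+j₂+J+1=6
(j₁±m₁, j₂±m₂, J±M) = (3,1,1,1,3,1)
P² = 3/2
sum k=0..1:
  [0] +1/2 = 1/2
  [1] −1/6 = -1/6
S = 1/3
C² = P²·S² = 1/6 ; C = +0.408248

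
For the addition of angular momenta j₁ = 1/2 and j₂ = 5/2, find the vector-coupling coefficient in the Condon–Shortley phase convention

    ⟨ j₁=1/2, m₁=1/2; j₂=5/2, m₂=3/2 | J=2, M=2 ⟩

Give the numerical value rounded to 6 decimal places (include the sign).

+0.408248

j₁+j₂−J=1  J+j₁−j₂=0  J−j₁+j₂=4  j₁+j₂+J+1=6
(j₁±m₁, j₂±m₂, J±M) = (1,0,4,1,4,0)
P² = 96
sum k=0..0:
  [0] +1/24 = 1/24
S = 1/24
C² = P²·S² = 1/6 ; C = +0.408248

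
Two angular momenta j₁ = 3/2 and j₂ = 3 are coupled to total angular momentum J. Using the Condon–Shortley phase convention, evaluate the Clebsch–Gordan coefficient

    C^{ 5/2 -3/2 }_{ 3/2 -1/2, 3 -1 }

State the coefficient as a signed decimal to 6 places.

−√(7/20) ≈ -0.591608

j₁+j₂−J=2  J+j₁−j₂=1  J−j₁+j₂=4  j₁+j₂+J+1=8
(j₁±m₁, j₂±m₂, J±M) = (1,2,2,4,1,4)
P² = 576/35
sum k=1..2:
  [1] −1/6 = -1/6
  [2] +1/48 = 1/48
S = -7/48
C² = P²·S² = 7/20 ; C = -0.591608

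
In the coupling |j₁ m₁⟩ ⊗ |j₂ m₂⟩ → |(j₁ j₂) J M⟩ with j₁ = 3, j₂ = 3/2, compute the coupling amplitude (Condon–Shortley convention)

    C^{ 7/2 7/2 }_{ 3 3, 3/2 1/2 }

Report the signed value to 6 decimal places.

√[8·1!5!2!/9! · 6!0!2!1!7!0!] = √(38400)
  +(−1)^0/∏(0,1,0,2,5,0)! = 1/240  (running 1/240)
⟨..|..⟩ = √(38400)·(1/240) = +0.816497

+0.816497  (= +√(2/3))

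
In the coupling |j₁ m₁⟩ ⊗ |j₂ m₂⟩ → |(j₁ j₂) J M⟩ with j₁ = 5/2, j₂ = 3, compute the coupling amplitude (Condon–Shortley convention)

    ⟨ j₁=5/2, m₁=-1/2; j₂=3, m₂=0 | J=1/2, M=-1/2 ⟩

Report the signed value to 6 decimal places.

√[2·5!0!1!/7! · 2!3!3!3!0!1!] = √(144/7)
  +(−1)^3/∏(3,2,0,0,0,1)! = -1/12  (running -1/12)
⟨..|..⟩ = √(144/7)·(-1/12) = -0.377964

-0.377964  (= −√(1/7))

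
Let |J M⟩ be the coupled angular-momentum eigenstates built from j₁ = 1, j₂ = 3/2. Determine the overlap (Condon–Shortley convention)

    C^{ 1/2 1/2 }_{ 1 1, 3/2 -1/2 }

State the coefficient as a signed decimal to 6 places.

j₁+j₂−J=2  J+j₁−j₂=0  J−j₁+j₂=1  j₁+j₂+J+1=4
(j₁±m₁, j₂±m₂, J±M) = (2,0,1,2,1,0)
P² = 2/3
sum k=0..0:
  [0] +1/2 = 1/2
S = 1/2
C² = P²·S² = 1/6 ; C = +0.408248

+√(1/6) = +0.408248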